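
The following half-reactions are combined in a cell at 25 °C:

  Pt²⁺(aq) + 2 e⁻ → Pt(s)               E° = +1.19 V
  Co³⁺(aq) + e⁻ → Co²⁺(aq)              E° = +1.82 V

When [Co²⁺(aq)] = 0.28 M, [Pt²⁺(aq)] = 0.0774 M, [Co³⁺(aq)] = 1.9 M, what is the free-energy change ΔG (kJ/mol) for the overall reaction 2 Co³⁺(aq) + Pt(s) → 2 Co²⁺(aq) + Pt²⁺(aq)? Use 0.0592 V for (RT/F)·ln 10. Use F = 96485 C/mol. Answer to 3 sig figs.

−137 kJ/mol

The standard cell potential is +1.82 − (+1.19) = +0.63 V, with n = 2 electrons in the balanced equation.
The reaction quotient is ([Co²⁺(aq)]^2·[Pt²⁺(aq)]) / [Co³⁺(aq)]^2 = 0.00168; by Nernst, E = +0.63 − (0.0592/2)(−2.774) = +0.7121 V.
ΔG = −nFE = −(2)(96485)(+0.7121) J/mol = −137 kJ/mol.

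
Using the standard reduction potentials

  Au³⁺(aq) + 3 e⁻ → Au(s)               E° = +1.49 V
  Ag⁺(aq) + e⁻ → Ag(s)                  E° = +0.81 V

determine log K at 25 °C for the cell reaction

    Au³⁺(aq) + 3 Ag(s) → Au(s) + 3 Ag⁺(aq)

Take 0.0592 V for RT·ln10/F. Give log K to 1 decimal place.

The Au³⁺/Au couple is reduced (cathode); E°cell = +1.49 − (+0.81) = +0.68 V with n = 3.
At equilibrium E = 0, so log K = nE°cell / 0.0592 = (3)(+0.68) / 0.0592 = 34.5.

log K = 34.5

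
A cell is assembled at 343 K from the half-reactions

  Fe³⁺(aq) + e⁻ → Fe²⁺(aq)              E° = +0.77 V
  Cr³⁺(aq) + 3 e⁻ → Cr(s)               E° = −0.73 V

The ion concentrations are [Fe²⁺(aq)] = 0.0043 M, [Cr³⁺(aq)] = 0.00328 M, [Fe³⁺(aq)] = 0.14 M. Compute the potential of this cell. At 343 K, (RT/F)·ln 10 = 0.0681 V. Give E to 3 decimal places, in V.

+1.659 V

The Fe³⁺/Fe²⁺ couple has the more positive E°, so it is the cathode; Cr³⁺/Cr is the anode.
E°cell = +0.77 − (−0.73) = +1.50 V, with n = 3 electrons transferred.
For the overall reaction 3 Fe³⁺(aq) + Cr(s) → 3 Fe²⁺(aq) + Cr³⁺(aq), Q = ([Fe²⁺(aq)]^3·[Cr³⁺(aq)]) / [Fe³⁺(aq)]^3 = 9.5×10^−8, giving log Q = −7.022.
Applying E = E° − (RT ln10/nF)·log Q gives +1.50 − (0.0681/3)(−7.022) = +1.659 V.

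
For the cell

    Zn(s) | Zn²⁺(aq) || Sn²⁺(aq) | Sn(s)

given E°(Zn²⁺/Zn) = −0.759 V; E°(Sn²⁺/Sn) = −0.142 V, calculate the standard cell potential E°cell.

+0.617 V

By convention the left-hand electrode in cell notation is the anode (oxidation) and the right-hand electrode is the cathode (reduction).
E°cell = E°(right) − E°(left) = −0.142 − (−0.759) = +0.617 V.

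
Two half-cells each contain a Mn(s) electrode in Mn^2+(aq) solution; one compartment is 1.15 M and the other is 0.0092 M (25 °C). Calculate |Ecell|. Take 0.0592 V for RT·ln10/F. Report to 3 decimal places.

0.062 V

For a concentration cell E°cell = 0, since both electrodes use the same couple.
The compartment with the higher Mn^2+(aq) concentration (1.15 M) acts as the cathode; ions are reduced there and produced at the dilute (0.0092 M) anode.
With n = 2, Ecell = −(0.0592/2)·log([dilute]/[conc]) = −(0.0592/2)·log(0.0092/1.15) = +0.062 V.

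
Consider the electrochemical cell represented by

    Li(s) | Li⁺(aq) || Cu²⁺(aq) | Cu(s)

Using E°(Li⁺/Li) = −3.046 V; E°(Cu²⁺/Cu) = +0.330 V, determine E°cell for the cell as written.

+3.376 V

By convention the left-hand electrode in cell notation is the anode (oxidation) and the right-hand electrode is the cathode (reduction).
E°cell = E°(right) − E°(left) = +0.330 − (−3.046) = +3.376 V.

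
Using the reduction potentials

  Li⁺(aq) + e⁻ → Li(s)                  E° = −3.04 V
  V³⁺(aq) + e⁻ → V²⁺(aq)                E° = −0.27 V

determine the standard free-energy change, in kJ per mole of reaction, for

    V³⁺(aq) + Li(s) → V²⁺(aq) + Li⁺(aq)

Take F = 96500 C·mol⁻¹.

−267 kJ/mol

In the reaction as written V³⁺(aq) is reduced, so the V³⁺/V²⁺ couple is the cathode and Li⁺/Li is the anode.
E°cell = −0.27 − (−3.04) = +2.77 V; balancing electrons gives n = 1.
ΔG° = −nFE°cell = −(1)(96500)(+2.77) J/mol = −267 kJ/mol.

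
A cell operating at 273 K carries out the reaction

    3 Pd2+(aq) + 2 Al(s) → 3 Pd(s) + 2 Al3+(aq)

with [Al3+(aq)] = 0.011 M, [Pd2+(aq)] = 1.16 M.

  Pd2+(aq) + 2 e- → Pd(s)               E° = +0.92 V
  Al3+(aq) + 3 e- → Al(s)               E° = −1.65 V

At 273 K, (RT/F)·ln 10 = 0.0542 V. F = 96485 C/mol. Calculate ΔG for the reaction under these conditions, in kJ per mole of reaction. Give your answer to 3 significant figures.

With Pd²⁺/Pd reduced at the cathode, E°cell = +0.92 − (−1.65) = +2.57 V and n = 6.
Here Q = [Al3+(aq)]^2 / [Pd2+(aq)]^3 = 7.75×10^−5 (log Q = −4.111), giving E = +2.57 − (0.0542/6)·(−4.111) = +2.6071 V.
Finally ΔG = −nFE = −(6)(96485 C/mol)(+2.6071 V) = −1510 kJ/mol.

−1510 kJ/mol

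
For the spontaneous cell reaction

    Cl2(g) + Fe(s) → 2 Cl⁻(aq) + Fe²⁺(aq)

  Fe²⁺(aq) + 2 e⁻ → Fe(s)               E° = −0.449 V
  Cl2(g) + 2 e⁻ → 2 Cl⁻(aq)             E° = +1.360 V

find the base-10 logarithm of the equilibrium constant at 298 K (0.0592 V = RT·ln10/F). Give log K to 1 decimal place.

The Cl₂/Cl⁻ couple is reduced (cathode); E°cell = +1.360 − (−0.449) = +1.809 V with n = 2.
At equilibrium E = 0, so log K = nE°cell / 0.0592 = (2)(+1.809) / 0.0592 = 61.1.

log K = 61.1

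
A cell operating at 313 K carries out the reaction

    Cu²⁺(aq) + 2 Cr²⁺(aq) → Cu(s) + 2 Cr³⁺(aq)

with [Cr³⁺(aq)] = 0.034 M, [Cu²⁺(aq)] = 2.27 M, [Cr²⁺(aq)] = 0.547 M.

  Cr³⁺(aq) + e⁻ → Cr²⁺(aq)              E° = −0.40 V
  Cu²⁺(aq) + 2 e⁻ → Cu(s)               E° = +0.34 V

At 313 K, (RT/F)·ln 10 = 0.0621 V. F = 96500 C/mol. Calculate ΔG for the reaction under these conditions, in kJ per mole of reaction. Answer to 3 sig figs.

The standard cell potential is +0.34 − (−0.40) = +0.74 V, with n = 2 electrons in the balanced equation.
The reaction quotient is [Cr³⁺(aq)]^2 / ([Cu²⁺(aq)]·[Cr²⁺(aq)]^2) = 0.0017; by Nernst, E = +0.74 − (0.0621/2)(−2.769) = +0.8260 V.
Then ΔG = −nFE = −2 × 96500 × +0.8260 J/mol = −159 kJ/mol.

−159 kJ/mol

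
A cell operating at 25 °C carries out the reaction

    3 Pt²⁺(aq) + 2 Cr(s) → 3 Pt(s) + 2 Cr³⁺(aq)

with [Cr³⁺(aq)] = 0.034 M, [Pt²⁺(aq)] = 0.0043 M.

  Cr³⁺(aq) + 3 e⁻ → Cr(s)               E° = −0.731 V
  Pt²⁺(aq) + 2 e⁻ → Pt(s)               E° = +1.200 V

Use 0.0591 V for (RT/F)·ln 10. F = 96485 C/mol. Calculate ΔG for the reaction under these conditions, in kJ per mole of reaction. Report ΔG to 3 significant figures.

−1090 kJ/mol

The standard cell potential is +1.200 − (−0.731) = +1.931 V, with n = 6 electrons in the balanced equation.
The reaction quotient is [Cr³⁺(aq)]^2 / [Pt²⁺(aq)]^3 = 1.45×10^4; by Nernst, E = +1.931 − (0.0591/6)(4.163) = +1.8900 V.
Finally ΔG = −nFE = −(6)(96485 C/mol)(+1.8900 V) = −1090 kJ/mol.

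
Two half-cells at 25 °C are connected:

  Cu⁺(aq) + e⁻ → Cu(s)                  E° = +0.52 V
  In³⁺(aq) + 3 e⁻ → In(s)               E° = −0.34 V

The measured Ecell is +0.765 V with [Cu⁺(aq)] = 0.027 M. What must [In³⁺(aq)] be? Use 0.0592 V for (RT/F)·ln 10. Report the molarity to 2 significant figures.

1.3 M

The Cu⁺/Cu couple has the larger reduction potential, so it is the cathode: E°cell = +0.52 − (−0.34) = +0.86 V and n = 3.
Since E = E° − (0.0592/n)·log Q, log Q = n(E° − E)/0.0592 = 4.814.
Balancing electrons gives 3 Cu⁺(aq) + In(s) → 3 Cu(s) + In³⁺(aq); thus Q = [In³⁺(aq)] / [Cu⁺(aq)]^3.
Substituting the known concentrations and solving, log [In³⁺(aq)] = 0.108 and [In³⁺(aq)] = 1.3 M.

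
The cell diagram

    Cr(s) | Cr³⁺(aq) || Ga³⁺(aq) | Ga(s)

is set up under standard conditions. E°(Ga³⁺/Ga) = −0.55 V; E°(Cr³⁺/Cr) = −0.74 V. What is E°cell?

+0.19 V

By convention the left-hand electrode in cell notation is the anode (oxidation) and the right-hand electrode is the cathode (reduction).
E°cell = E°(right) − E°(left) = −0.55 − (−0.74) = +0.19 V.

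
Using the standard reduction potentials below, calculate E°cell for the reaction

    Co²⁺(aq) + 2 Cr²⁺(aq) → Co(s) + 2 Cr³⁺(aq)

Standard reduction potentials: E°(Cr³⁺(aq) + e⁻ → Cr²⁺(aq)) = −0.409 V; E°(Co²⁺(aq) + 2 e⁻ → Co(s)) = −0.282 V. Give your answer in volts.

Co²⁺(aq) gains electrons, so the Co²⁺/Co couple is the cathode; the Cr³⁺/Cr²⁺ couple is the anode.
E°cell = E°(cathode) − E°(anode) = −0.282 − (−0.409) = +0.127 V.
The positive value indicates the reaction is spontaneous as written.

+0.127 V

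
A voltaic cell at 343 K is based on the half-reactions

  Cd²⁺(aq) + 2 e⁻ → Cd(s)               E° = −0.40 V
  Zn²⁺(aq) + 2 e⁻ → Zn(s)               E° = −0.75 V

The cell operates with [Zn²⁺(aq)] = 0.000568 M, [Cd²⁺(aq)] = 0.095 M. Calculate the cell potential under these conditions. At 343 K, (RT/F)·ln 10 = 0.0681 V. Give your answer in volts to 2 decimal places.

+0.43 V

The Cd²⁺/Cd couple has the more positive E°, so it is the cathode; Zn²⁺/Zn is the anode.
The standard potential is −0.40 − (−0.75) = +0.35 V and the balanced reaction transfers n = 2 electrons.
Balancing gives Cd²⁺(aq) + Zn(s) → Cd(s) + Zn²⁺(aq); hence Q = [Zn²⁺(aq)] / [Cd²⁺(aq)] = 0.00598 (log Q = −2.223).
By the Nernst equation, E = +0.35 − (0.0681/2)·(−2.223) = +0.43 V.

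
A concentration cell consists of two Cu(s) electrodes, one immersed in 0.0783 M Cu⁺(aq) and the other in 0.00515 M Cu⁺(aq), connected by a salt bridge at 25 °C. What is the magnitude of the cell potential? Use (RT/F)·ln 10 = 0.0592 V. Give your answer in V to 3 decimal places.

0.070 V

For a concentration cell E°cell = 0, since both electrodes use the same couple.
The compartment with the higher Cu⁺(aq) concentration (0.0783 M) acts as the cathode; ions are reduced there and produced at the dilute (0.00515 M) anode.
With n = 1, Ecell = −(0.0592/1)·log([dilute]/[conc]) = −(0.0592/1)·log(0.00515/0.0783) = +0.070 V.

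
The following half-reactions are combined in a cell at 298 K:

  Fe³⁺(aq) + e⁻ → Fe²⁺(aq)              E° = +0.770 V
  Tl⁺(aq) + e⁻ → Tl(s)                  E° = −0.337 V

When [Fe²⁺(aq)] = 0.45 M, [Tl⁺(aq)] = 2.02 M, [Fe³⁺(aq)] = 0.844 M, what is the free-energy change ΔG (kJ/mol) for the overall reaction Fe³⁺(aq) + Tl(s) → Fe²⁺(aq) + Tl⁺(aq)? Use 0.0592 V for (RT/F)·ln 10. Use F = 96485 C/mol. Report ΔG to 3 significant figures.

−107 kJ/mol

With Fe³⁺/Fe²⁺ reduced at the cathode, E°cell = +0.770 − (−0.337) = +1.107 V and n = 1.
Q = ([Fe²⁺(aq)]·[Tl⁺(aq)]) / [Fe³⁺(aq)] = 1.08, so log Q = 0.032 and E = +1.107 − (0.0592/1)(0.032) = +1.1051 V.
Finally ΔG = −nFE = −(1)(96485 C/mol)(+1.1051 V) = −107 kJ/mol.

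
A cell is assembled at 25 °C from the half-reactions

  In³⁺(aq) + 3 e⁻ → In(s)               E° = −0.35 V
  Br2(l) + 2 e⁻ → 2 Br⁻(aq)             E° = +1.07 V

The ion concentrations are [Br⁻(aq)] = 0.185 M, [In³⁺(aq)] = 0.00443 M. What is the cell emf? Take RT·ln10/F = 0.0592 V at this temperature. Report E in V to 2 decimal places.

+1.51 V

The Br₂/Br⁻ couple has the more positive E°, so it is the cathode; In³⁺/In is the anode.
E°cell = +1.07 − (−0.35) = +1.42 V, with n = 6 electrons transferred.
For the overall reaction 3 Br2(l) + 2 In(s) → 6 Br⁻(aq) + 2 In³⁺(aq), Q = [Br⁻(aq)]^6·[In³⁺(aq)]^2 = 7.87×10^−10, giving log Q = −9.104.
E = E° − (0.0592/n)·log Q = +1.42 − (0.0592/6)(−9.104) = +1.51 V.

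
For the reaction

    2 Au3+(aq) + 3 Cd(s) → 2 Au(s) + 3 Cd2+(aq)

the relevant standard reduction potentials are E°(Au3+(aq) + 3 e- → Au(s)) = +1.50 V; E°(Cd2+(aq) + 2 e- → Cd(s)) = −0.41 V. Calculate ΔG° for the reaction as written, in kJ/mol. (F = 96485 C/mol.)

In the reaction as written Au3+(aq) is reduced, so the Au³⁺/Au couple is the cathode and Cd²⁺/Cd is the anode.
E°cell = +1.50 − (−0.41) = +1.91 V; balancing electrons gives n = 6.
ΔG° = −nFE°cell = −(6)(96485)(+1.91) J/mol = −1106 kJ/mol.

−1106 kJ/mol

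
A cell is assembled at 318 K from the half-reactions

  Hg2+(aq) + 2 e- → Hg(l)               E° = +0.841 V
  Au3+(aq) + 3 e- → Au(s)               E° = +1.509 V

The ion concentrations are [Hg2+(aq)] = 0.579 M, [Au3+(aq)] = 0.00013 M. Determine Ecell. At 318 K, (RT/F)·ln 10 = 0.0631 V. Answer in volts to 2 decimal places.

+0.59 V

Au³⁺/Au is reduced (cathode, E° = +1.509 V) and Hg²⁺/Hg is oxidized (anode).
The standard potential is +1.509 − (+0.841) = +0.668 V and the balanced reaction transfers n = 6 electrons.
Balancing gives 2 Au3+(aq) + 3 Hg(l) → 2 Au(s) + 3 Hg2+(aq); hence Q = [Hg2+(aq)]^3 / [Au3+(aq)]^2 = 1.15×10^7 (log Q = 7.060).
By the Nernst equation, E = +0.668 − (0.0631/6)·(7.060) = +0.59 V.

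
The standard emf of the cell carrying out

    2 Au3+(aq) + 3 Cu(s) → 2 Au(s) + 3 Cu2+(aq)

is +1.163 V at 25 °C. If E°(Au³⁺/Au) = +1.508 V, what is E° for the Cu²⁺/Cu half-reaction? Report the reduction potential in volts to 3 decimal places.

In the reaction as written the Au³⁺/Au couple is reduced (cathode) and Cu²⁺/Cu is oxidized (anode), so E°cell = E°(Au³⁺/Au) − E°(Cu²⁺/Cu).
E°(Cu²⁺/Cu) = E°(cathode) − E°cell = +1.508 − (+1.163) = +0.345 V.

+0.345 V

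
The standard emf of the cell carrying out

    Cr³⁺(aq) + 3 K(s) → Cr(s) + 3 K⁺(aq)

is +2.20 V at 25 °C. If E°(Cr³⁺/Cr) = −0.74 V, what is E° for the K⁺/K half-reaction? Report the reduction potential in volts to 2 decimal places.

In the reaction as written the Cr³⁺/Cr couple is reduced (cathode) and K⁺/K is oxidized (anode), so E°cell = E°(Cr³⁺/Cr) − E°(K⁺/K).
E°(K⁺/K) = E°(cathode) − E°cell = −0.74 − (+2.20) = −2.94 V.

−2.94 V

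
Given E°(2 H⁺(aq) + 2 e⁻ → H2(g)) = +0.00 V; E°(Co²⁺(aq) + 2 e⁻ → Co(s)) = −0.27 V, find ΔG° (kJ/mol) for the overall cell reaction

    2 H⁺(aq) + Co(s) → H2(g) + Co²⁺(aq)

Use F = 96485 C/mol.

In the reaction as written H⁺(aq) is reduced, so the 2H⁺/H₂ couple is the cathode and Co²⁺/Co is the anode.
E°cell = +0.00 − (−0.27) = +0.27 V; balancing electrons gives n = 2.
ΔG° = −nFE°cell = −(2)(96485)(+0.27) J/mol = −52.1 kJ/mol.

−52.1 kJ/mol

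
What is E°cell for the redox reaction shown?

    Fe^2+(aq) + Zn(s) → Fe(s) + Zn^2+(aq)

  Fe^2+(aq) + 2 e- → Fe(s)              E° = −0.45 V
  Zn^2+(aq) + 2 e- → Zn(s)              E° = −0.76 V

Fe^2+(aq) gains electrons, so the Fe²⁺/Fe couple is the cathode; the Zn²⁺/Zn couple is the anode.
E°cell = E°(cathode) − E°(anode) = −0.45 − (−0.76) = +0.31 V.

+0.31 V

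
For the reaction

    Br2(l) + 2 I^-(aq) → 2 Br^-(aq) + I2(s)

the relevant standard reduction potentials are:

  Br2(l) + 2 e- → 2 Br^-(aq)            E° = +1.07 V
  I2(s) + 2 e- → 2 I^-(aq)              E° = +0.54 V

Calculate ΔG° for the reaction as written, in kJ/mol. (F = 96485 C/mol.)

In the reaction as written Br2(l) is reduced, so the Br₂/Br⁻ couple is the cathode and I₂/I⁻ is the anode.
E°cell = +1.07 − (+0.54) = +0.53 V; balancing electrons gives n = 2.
ΔG° = −nFE°cell = −(2)(96485)(+0.53) J/mol = −102 kJ/mol.

−102 kJ/mol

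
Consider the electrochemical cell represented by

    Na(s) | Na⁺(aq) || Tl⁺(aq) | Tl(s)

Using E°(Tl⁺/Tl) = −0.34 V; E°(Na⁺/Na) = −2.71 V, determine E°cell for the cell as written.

+2.37 V

By convention the left-hand electrode in cell notation is the anode (oxidation) and the right-hand electrode is the cathode (reduction).
E°cell = E°(right) − E°(left) = −0.34 − (−2.71) = +2.37 V.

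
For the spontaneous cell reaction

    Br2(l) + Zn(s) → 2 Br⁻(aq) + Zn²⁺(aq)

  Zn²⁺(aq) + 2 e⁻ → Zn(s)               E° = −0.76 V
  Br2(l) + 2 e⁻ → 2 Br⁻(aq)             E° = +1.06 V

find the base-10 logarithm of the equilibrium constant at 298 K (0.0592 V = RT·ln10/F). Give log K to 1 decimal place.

log K = 61.5

The Br₂/Br⁻ couple is reduced (cathode); E°cell = +1.06 − (−0.76) = +1.82 V with n = 2.
At equilibrium E = 0, so log K = nE°cell / 0.0592 = (2)(+1.82) / 0.0592 = 61.5.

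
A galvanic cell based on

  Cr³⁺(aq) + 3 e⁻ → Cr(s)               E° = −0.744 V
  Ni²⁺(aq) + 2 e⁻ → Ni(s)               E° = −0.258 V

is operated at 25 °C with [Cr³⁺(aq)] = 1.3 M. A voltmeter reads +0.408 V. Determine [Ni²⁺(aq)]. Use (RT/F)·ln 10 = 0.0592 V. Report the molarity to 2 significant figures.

Ni²⁺/Ni is the cathode (higher E°); E°cell = −0.258 − (−0.744) = +0.486 V with n = 6.
Since E = E° − (0.0592/n)·log Q, log Q = n(E° − E)/0.0592 = 7.905.
For 3 Ni²⁺(aq) + 2 Cr(s) → 3 Ni(s) + 2 Cr³⁺(aq), the reaction quotient is Q = [Cr³⁺(aq)]^2 / [Ni²⁺(aq)]^3.
Substituting the known concentrations and solving, log [Ni²⁺(aq)] = −2.559 and [Ni²⁺(aq)] = 0.0028 M.

0.0028 M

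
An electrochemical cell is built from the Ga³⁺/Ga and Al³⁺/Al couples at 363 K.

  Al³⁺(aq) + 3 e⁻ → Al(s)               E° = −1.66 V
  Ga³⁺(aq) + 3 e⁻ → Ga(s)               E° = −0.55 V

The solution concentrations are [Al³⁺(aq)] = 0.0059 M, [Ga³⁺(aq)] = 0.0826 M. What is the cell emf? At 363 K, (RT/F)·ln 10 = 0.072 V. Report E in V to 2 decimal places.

+1.14 V

Since E°(Ga³⁺/Ga) > E°(Al³⁺/Al), Ga³⁺/Ga serves as the cathode.
E°cell = E°cat − E°an = −0.55 − (−1.66) = +1.11 V; n = 3.
For the overall reaction Ga³⁺(aq) + Al(s) → Ga(s) + Al³⁺(aq), Q = [Al³⁺(aq)] / [Ga³⁺(aq)] = 0.0714, giving log Q = −1.146.
Applying E = E° − (RT ln10/nF)·log Q gives +1.11 − (0.072/3)(−1.146) = +1.14 V.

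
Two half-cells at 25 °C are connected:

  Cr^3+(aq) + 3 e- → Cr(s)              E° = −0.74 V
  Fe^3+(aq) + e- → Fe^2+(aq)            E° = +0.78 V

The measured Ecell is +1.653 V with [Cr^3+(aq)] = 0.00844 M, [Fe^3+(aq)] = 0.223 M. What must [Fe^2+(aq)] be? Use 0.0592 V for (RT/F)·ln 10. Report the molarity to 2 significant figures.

0.0062 M

The Fe³⁺/Fe²⁺ couple has the larger reduction potential, so it is the cathode: E°cell = +0.78 − (−0.74) = +1.52 V and n = 3.
From the Nernst equation, log Q = n(E° − E)/0.0592 = 3·(+1.52 − (+1.653))/0.0592 = −6.740.
The balanced reaction is 3 Fe^3+(aq) + Cr(s) → 3 Fe^2+(aq) + Cr^3+(aq), so Q = ([Fe^2+(aq)]^3·[Cr^3+(aq)]) / [Fe^3+(aq)]^3.
Isolating [Fe^2+(aq)] in Q = 10^{−6.740} yields log [Fe^2+(aq)] = −2.207, i.e. 0.0062 M.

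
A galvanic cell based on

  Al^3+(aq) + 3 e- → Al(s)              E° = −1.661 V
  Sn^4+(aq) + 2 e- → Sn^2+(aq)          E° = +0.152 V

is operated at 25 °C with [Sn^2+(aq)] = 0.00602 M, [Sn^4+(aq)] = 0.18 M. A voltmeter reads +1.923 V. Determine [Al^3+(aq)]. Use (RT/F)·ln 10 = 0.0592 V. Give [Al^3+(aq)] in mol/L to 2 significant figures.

The Sn⁴⁺/Sn²⁺ couple has the larger reduction potential, so it is the cathode: E°cell = +0.152 − (−1.661) = +1.813 V and n = 6.
Rearranging E = E° − (0.0592/n)·log Q gives log Q = 6(+1.813 − (+1.923))/0.0592 = −11.149.
Balancing electrons gives 3 Sn^4+(aq) + 2 Al(s) → 3 Sn^2+(aq) + 2 Al^3+(aq); thus Q = ([Sn^2+(aq)]^3·[Al^3+(aq)]^2) / [Sn^4+(aq)]^3.
Substituting the known concentrations and solving, log [Al^3+(aq)] = −3.361 and [Al^3+(aq)] = 0.00044 M.

0.00044 M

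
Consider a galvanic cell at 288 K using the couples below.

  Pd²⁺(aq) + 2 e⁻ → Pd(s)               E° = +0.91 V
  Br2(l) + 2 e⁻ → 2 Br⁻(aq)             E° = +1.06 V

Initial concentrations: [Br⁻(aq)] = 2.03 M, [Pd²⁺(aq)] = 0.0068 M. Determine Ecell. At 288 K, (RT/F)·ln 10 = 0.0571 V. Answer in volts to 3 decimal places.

Since E°(Br₂/Br⁻) > E°(Pd²⁺/Pd), Br₂/Br⁻ serves as the cathode.
E°cell = +1.06 − (+0.91) = +0.15 V, with n = 2 electrons transferred.
The balanced reaction is Br2(l) + Pd(s) → 2 Br⁻(aq) + Pd²⁺(aq), so Q = [Br⁻(aq)]^2·[Pd²⁺(aq)] = 0.028 and log Q = −1.552.
By the Nernst equation, E = +0.15 − (0.0571/2)·(−1.552) = +0.194 V.

+0.194 V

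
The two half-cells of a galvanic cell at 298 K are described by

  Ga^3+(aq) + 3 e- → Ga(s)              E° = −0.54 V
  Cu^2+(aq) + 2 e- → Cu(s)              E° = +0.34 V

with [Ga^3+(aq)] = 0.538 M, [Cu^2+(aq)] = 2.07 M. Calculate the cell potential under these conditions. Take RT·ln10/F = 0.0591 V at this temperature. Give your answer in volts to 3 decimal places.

+0.895 V

Since E°(Cu²⁺/Cu) > E°(Ga³⁺/Ga), Cu²⁺/Cu serves as the cathode.
The standard potential is +0.34 − (−0.54) = +0.88 V and the balanced reaction transfers n = 6 electrons.
For the overall reaction 3 Cu^2+(aq) + 2 Ga(s) → 3 Cu(s) + 2 Ga^3+(aq), Q = [Ga^3+(aq)]^2 / [Cu^2+(aq)]^3 = 0.0326, giving log Q = −1.486.
E = E° − (0.0591/n)·log Q = +0.88 − (0.0591/6)(−1.486) = +0.895 V.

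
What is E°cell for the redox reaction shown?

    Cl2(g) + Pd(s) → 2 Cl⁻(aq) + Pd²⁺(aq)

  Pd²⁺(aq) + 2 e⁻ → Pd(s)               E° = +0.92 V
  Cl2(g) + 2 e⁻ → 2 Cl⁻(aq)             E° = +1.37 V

+0.45 V

In the reaction as written, Cl2(g) is reduced (cathode) and Pd²⁺(aq) is produced by oxidation at the anode.
E°cell = E°(cathode) − E°(anode) = +1.37 − (+0.92) = +0.45 V.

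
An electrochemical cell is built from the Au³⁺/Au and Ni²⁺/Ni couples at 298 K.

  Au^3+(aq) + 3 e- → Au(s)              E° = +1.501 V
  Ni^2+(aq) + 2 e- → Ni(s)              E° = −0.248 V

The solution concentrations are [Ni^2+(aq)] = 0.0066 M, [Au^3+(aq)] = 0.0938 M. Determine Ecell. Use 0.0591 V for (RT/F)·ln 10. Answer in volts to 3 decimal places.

+1.793 V

Since E°(Au³⁺/Au) > E°(Ni²⁺/Ni), Au³⁺/Au serves as the cathode.
The standard potential is +1.501 − (−0.248) = +1.749 V and the balanced reaction transfers n = 6 electrons.
For the overall reaction 2 Au^3+(aq) + 3 Ni(s) → 2 Au(s) + 3 Ni^2+(aq), Q = [Ni^2+(aq)]^3 / [Au^3+(aq)]^2 = 3.27×10^−5, giving log Q = −4.486.
E = E° − (0.0591/n)·log Q = +1.749 − (0.0591/6)(−4.486) = +1.793 V.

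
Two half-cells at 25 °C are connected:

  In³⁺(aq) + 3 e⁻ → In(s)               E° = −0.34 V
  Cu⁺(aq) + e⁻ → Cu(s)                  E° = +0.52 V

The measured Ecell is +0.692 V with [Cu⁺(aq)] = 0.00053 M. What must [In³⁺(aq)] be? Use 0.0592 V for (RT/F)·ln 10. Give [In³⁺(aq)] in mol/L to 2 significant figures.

The Cu⁺/Cu couple has the larger reduction potential, so it is the cathode: E°cell = +0.52 − (−0.34) = +0.86 V and n = 3.
Since E = E° − (0.0592/n)·log Q, log Q = n(E° − E)/0.0592 = 8.514.
For 3 Cu⁺(aq) + In(s) → 3 Cu(s) + In³⁺(aq), the reaction quotient is Q = [In³⁺(aq)] / [Cu⁺(aq)]^3.
Solving for the unknown gives log [In³⁺(aq)] = −1.313, so [In³⁺(aq)] ≈ 0.049 M.

0.049 M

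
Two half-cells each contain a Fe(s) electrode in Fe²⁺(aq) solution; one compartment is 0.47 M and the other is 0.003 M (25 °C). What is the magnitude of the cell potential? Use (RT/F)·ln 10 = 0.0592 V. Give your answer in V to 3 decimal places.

For a concentration cell E°cell = 0, since both electrodes use the same couple.
The compartment with the higher Fe²⁺(aq) concentration (0.47 M) acts as the cathode; ions are reduced there and produced at the dilute (0.003 M) anode.
With n = 2, Ecell = −(0.0592/2)·log([dilute]/[conc]) = −(0.0592/2)·log(0.003/0.47) = +0.065 V.

0.065 V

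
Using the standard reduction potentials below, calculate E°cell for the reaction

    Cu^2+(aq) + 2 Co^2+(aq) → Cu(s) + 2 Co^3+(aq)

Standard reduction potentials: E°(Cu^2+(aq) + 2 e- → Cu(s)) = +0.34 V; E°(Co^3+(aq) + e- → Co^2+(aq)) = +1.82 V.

In the reaction as written, Cu^2+(aq) is reduced (cathode) and Co^3+(aq) is produced by oxidation at the anode.
E°cell = E°(cathode) − E°(anode) = +0.34 − (+1.82) = −1.48 V.

−1.48 V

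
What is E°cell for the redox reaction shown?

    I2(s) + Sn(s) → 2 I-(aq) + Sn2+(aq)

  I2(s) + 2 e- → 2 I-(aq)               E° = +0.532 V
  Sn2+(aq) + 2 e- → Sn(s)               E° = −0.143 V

+0.675 V

In the reaction as written, I2(s) is reduced (cathode) and Sn2+(aq) is produced by oxidation at the anode.
E°cell = E°(cathode) − E°(anode) = +0.532 − (−0.143) = +0.675 V.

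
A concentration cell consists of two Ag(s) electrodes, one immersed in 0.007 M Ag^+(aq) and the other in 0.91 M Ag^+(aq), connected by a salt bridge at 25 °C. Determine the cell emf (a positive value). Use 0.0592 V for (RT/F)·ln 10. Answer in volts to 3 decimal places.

0.125 V

For a concentration cell E°cell = 0, since both electrodes use the same couple.
The compartment with the higher Ag^+(aq) concentration (0.91 M) acts as the cathode; ions are reduced there and produced at the dilute (0.007 M) anode.
With n = 1, Ecell = −(0.0592/1)·log([dilute]/[conc]) = −(0.0592/1)·log(0.007/0.91) = +0.125 V.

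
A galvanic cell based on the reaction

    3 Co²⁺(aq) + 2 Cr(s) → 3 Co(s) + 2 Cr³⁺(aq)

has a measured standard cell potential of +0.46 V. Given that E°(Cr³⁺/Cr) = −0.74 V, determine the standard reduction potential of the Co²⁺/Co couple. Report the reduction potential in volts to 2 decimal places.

In the reaction as written the Co²⁺/Co couple is reduced (cathode) and Cr³⁺/Cr is oxidized (anode), so E°cell = E°(Co²⁺/Co) − E°(Cr³⁺/Cr).
E°(Co²⁺/Co) = E°cell + E°(anode) = +0.46 + (−0.74) = −0.28 V.

−0.28 V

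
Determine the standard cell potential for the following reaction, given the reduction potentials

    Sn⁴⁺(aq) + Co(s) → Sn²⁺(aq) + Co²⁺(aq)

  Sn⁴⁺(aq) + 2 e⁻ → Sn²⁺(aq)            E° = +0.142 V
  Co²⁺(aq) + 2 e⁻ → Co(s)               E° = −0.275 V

+0.417 V

Sn⁴⁺(aq) gains electrons, so the Sn⁴⁺/Sn²⁺ couple is the cathode; the Co²⁺/Co couple is the anode.
E°cell = E°(cathode) − E°(anode) = +0.142 − (−0.275) = +0.417 V.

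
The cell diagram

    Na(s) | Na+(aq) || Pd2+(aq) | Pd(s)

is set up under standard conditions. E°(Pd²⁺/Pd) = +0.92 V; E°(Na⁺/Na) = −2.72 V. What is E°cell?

By convention the left-hand electrode in cell notation is the anode (oxidation) and the right-hand electrode is the cathode (reduction).
E°cell = E°(right) − E°(left) = +0.92 − (−2.72) = +3.64 V.

+3.64 V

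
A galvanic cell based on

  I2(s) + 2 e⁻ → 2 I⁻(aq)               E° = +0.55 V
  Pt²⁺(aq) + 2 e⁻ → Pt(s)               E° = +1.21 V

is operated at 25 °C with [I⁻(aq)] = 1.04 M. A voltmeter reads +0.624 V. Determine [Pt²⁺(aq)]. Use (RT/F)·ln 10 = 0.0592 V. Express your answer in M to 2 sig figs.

The Pt²⁺/Pt couple has the larger reduction potential, so it is the cathode: E°cell = +1.21 − (+0.55) = +0.66 V and n = 2.
Since E = E° − (0.0592/n)·log Q, log Q = n(E° − E)/0.0592 = 1.216.
For Pt²⁺(aq) + 2 I⁻(aq) → Pt(s) + I2(s), the reaction quotient is Q = 1 / ([Pt²⁺(aq)]·[I⁻(aq)]^2).
Substituting the known concentrations and solving, log [Pt²⁺(aq)] = −1.250 and [Pt²⁺(aq)] = 0.056 M.

0.056 M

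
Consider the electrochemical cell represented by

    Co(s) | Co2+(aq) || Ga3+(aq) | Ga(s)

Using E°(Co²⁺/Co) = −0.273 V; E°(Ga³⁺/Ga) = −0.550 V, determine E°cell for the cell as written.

−0.277 V

By convention the left-hand electrode in cell notation is the anode (oxidation) and the right-hand electrode is the cathode (reduction).
E°cell = E°(right) − E°(left) = −0.550 − (−0.273) = −0.277 V.
The negative sign shows that, as written, the cell would require an external voltage to drive the reaction.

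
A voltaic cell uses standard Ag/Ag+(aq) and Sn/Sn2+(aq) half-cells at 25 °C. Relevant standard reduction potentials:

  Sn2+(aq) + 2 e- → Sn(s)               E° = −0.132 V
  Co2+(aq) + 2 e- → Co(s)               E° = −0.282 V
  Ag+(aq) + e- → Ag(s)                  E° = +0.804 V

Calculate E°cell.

+0.936 V

Of the two couples in this cell, the one with the more positive reduction potential is reduced at the cathode: here that is Ag⁺/Ag (+0.804 V); Sn²⁺/Sn (−0.132 V) is the anode.
E°cell = E°(cathode) − E°(anode) = +0.804 − (−0.132) = +0.936 V.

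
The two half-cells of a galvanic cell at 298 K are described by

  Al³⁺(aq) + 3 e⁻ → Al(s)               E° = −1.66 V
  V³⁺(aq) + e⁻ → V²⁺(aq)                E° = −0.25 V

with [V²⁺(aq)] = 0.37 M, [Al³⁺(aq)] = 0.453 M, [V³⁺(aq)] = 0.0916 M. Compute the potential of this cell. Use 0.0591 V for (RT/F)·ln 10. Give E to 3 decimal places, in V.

V³⁺/V²⁺ is reduced (cathode, E° = −0.25 V) and Al³⁺/Al is oxidized (anode).
The standard potential is −0.25 − (−1.66) = +1.41 V and the balanced reaction transfers n = 3 electrons.
For the overall reaction 3 V³⁺(aq) + Al(s) → 3 V²⁺(aq) + Al³⁺(aq), Q = ([V²⁺(aq)]^3·[Al³⁺(aq)]) / [V³⁺(aq)]^3 = 29.9, giving log Q = 1.475.
Applying E = E° − (RT ln10/nF)·log Q gives +1.41 − (0.0591/3)(1.475) = +1.381 V.

+1.381 V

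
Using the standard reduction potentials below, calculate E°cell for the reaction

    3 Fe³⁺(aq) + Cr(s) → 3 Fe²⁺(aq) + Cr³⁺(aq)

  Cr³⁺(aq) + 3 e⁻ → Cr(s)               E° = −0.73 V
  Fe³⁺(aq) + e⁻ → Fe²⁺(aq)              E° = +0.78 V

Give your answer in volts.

+1.51 V

Fe³⁺(aq) gains electrons, so the Fe³⁺/Fe²⁺ couple is the cathode; the Cr³⁺/Cr couple is the anode.
E°cell = E°(cathode) − E°(anode) = +0.78 − (−0.73) = +1.51 V.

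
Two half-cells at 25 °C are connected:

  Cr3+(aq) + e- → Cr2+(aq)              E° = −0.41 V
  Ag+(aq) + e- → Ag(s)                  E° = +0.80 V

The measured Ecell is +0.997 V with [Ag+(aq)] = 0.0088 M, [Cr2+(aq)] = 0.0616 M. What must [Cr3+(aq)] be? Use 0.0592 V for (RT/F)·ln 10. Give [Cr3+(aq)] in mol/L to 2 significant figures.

With Ag⁺/Ag at the cathode and Cr³⁺/Cr²⁺ at the anode, E°cell = +0.80 − (−0.41) = +1.21 V (n = 1).
Since E = E° − (0.0592/n)·log Q, log Q = n(E° − E)/0.0592 = 3.598.
Balancing electrons gives Ag+(aq) + Cr2+(aq) → Ag(s) + Cr3+(aq); thus Q = [Cr3+(aq)] / ([Ag+(aq)]·[Cr2+(aq)]).
Solving for the unknown gives log [Cr3+(aq)] = 0.332, so [Cr3+(aq)] ≈ 2.1 M.

2.1 M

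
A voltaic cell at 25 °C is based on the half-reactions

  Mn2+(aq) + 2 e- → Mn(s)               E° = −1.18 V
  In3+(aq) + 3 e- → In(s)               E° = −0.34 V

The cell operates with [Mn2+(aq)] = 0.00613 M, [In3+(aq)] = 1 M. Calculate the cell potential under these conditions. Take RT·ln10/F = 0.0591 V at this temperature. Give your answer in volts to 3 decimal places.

+0.905 V

Since E°(In³⁺/In) > E°(Mn²⁺/Mn), In³⁺/In serves as the cathode.
The standard potential is −0.34 − (−1.18) = +0.84 V and the balanced reaction transfers n = 6 electrons.
Balancing gives 2 In3+(aq) + 3 Mn(s) → 2 In(s) + 3 Mn2+(aq); hence Q = [Mn2+(aq)]^3 / [In3+(aq)]^2 = 2.3×10^−7 (log Q = −6.638).
By the Nernst equation, E = +0.84 − (0.0591/6)·(−6.638) = +0.905 V.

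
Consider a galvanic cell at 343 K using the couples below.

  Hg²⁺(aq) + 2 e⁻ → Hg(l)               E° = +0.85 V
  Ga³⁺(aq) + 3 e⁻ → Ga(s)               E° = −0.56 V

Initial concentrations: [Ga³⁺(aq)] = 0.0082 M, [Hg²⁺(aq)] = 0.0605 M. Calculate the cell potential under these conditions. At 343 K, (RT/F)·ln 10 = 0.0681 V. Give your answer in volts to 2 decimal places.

+1.42 V

Hg²⁺/Hg is reduced (cathode, E° = +0.85 V) and Ga³⁺/Ga is oxidized (anode).
E°cell = E°cat − E°an = +0.85 − (−0.56) = +1.41 V; n = 6.
The balanced reaction is 3 Hg²⁺(aq) + 2 Ga(s) → 3 Hg(l) + 2 Ga³⁺(aq), so Q = [Ga³⁺(aq)]^2 / [Hg²⁺(aq)]^3 = 0.304 and log Q = −0.518.
E = E° − (0.0681/n)·log Q = +1.41 − (0.0681/6)(−0.518) = +1.42 V.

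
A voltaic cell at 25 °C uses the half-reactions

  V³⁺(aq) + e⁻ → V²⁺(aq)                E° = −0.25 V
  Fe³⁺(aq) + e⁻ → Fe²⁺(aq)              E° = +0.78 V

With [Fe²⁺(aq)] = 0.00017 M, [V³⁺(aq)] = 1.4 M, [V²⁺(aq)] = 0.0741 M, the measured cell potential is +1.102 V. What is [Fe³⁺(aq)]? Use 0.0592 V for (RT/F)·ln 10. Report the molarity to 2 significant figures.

0.053 M

With Fe³⁺/Fe²⁺ at the cathode and V³⁺/V²⁺ at the anode, E°cell = +0.78 − (−0.25) = +1.03 V (n = 1).
From the Nernst equation, log Q = n(E° − E)/0.0592 = 1·(+1.03 − (+1.102))/0.0592 = −1.216.
Balancing electrons gives Fe³⁺(aq) + V²⁺(aq) → Fe²⁺(aq) + V³⁺(aq); thus Q = ([Fe²⁺(aq)]·[V³⁺(aq)]) / ([Fe³⁺(aq)]·[V²⁺(aq)]).
Isolating [Fe³⁺(aq)] in Q = 10^{−1.216} yields log [Fe³⁺(aq)] = −1.277, i.e. 0.053 M.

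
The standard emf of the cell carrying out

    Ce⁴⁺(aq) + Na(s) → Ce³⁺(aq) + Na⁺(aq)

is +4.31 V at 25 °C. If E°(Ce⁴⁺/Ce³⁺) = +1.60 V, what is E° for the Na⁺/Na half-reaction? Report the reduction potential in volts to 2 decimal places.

In the reaction as written the Ce⁴⁺/Ce³⁺ couple is reduced (cathode) and Na⁺/Na is oxidized (anode), so E°cell = E°(Ce⁴⁺/Ce³⁺) − E°(Na⁺/Na).
E°(Na⁺/Na) = E°(cathode) − E°cell = +1.60 − (+4.31) = −2.71 V.

−2.71 V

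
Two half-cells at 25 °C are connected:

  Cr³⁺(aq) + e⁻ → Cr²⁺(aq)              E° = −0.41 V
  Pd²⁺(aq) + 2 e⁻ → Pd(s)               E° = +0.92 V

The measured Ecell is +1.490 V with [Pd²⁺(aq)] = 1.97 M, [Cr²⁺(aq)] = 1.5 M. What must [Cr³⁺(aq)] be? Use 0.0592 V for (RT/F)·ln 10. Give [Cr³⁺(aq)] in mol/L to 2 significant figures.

The Pd²⁺/Pd couple has the larger reduction potential, so it is the cathode: E°cell = +0.92 − (−0.41) = +1.33 V and n = 2.
Rearranging E = E° − (0.0592/n)·log Q gives log Q = 2(+1.33 − (+1.490))/0.0592 = −5.405.
For Pd²⁺(aq) + 2 Cr²⁺(aq) → Pd(s) + 2 Cr³⁺(aq), the reaction quotient is Q = [Cr³⁺(aq)]^2 / ([Pd²⁺(aq)]·[Cr²⁺(aq)]^2).
Solving for the unknown gives log [Cr³⁺(aq)] = −2.379, so [Cr³⁺(aq)] ≈ 0.0042 M.

0.0042 M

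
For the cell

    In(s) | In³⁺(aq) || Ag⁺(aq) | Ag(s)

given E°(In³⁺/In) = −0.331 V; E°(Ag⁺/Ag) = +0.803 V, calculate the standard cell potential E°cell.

By convention the left-hand electrode in cell notation is the anode (oxidation) and the right-hand electrode is the cathode (reduction).
E°cell = E°(right) − E°(left) = +0.803 − (−0.331) = +1.134 V.

+1.134 V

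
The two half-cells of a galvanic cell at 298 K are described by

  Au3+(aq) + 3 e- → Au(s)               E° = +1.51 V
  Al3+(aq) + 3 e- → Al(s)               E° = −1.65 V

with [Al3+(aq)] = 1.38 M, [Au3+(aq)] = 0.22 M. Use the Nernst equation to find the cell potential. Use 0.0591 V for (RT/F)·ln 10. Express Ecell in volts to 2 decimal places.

+3.14 V

The Au³⁺/Au couple has the more positive E°, so it is the cathode; Al³⁺/Al is the anode.
E°cell = E°cat − E°an = +1.51 − (−1.65) = +3.16 V; n = 3.
The balanced reaction is Au3+(aq) + Al(s) → Au(s) + Al3+(aq), so Q = [Al3+(aq)] / [Au3+(aq)] = 6.27 and log Q = 0.797.
E = E° − (0.0591/n)·log Q = +3.16 − (0.0591/3)(0.797) = +3.14 V.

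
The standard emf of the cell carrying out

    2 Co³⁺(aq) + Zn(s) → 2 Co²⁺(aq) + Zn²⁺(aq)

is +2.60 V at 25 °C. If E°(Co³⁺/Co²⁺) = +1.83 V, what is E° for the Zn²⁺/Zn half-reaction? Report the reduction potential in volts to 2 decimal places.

−0.77 V

In the reaction as written the Co³⁺/Co²⁺ couple is reduced (cathode) and Zn²⁺/Zn is oxidized (anode), so E°cell = E°(Co³⁺/Co²⁺) − E°(Zn²⁺/Zn).
E°(Zn²⁺/Zn) = E°(cathode) − E°cell = +1.83 − (+2.60) = −0.77 V.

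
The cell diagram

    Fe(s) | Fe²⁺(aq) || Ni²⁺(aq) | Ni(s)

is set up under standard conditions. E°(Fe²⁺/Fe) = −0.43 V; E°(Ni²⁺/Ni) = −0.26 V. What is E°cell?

+0.17 V

By convention the left-hand electrode in cell notation is the anode (oxidation) and the right-hand electrode is the cathode (reduction).
E°cell = E°(right) − E°(left) = −0.26 − (−0.43) = +0.17 V.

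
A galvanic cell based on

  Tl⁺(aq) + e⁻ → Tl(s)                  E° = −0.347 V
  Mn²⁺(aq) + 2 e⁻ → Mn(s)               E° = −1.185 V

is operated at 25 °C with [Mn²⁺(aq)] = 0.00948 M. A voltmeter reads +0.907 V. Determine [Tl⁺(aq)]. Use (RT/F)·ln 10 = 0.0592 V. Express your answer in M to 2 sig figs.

The Tl⁺/Tl couple has the larger reduction potential, so it is the cathode: E°cell = −0.347 − (−1.185) = +0.838 V and n = 2.
From the Nernst equation, log Q = n(E° − E)/0.0592 = 2·(+0.838 − (+0.907))/0.0592 = −2.331.
Balancing electrons gives 2 Tl⁺(aq) + Mn(s) → 2 Tl(s) + Mn²⁺(aq); thus Q = [Mn²⁺(aq)] / [Tl⁺(aq)]^2.
Isolating [Tl⁺(aq)] in Q = 10^{−2.331} yields log [Tl⁺(aq)] = 0.154, i.e. 1.4 M.

1.4 M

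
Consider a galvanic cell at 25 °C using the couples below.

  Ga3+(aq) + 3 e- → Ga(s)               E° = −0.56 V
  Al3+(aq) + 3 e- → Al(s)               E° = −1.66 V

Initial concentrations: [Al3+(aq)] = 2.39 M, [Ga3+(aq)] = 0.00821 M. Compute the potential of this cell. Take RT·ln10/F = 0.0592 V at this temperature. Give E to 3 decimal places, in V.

+1.051 V

Since E°(Ga³⁺/Ga) > E°(Al³⁺/Al), Ga³⁺/Ga serves as the cathode.
E°cell = E°cat − E°an = −0.56 − (−1.66) = +1.10 V; n = 3.
Balancing gives Ga3+(aq) + Al(s) → Ga(s) + Al3+(aq); hence Q = [Al3+(aq)] / [Ga3+(aq)] = 291 (log Q = 2.464).
Applying E = E° − (RT ln10/nF)·log Q gives +1.10 − (0.0592/3)(2.464) = +1.051 V.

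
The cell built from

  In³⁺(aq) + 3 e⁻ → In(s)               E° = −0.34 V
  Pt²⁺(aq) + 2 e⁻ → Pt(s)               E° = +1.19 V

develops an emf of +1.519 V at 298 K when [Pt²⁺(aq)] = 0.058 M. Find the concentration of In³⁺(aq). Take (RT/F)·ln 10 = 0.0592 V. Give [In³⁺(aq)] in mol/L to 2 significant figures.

0.050 M

The Pt²⁺/Pt couple has the larger reduction potential, so it is the cathode: E°cell = +1.19 − (−0.34) = +1.53 V and n = 6.
Since E = E° − (0.0592/n)·log Q, log Q = n(E° − E)/0.0592 = 1.115.
Balancing electrons gives 3 Pt²⁺(aq) + 2 In(s) → 3 Pt(s) + 2 In³⁺(aq); thus Q = [In³⁺(aq)]^2 / [Pt²⁺(aq)]^3.
Solving for the unknown gives log [In³⁺(aq)] = −1.297, so [In³⁺(aq)] ≈ 0.050 M.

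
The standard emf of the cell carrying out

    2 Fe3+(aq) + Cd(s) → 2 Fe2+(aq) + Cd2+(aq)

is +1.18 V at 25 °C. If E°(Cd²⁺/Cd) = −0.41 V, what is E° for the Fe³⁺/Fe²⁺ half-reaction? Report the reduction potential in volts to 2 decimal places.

In the reaction as written the Fe³⁺/Fe²⁺ couple is reduced (cathode) and Cd²⁺/Cd is oxidized (anode), so E°cell = E°(Fe³⁺/Fe²⁺) − E°(Cd²⁺/Cd).
E°(Fe³⁺/Fe²⁺) = E°cell + E°(anode) = +1.18 + (−0.41) = +0.77 V.

+0.77 V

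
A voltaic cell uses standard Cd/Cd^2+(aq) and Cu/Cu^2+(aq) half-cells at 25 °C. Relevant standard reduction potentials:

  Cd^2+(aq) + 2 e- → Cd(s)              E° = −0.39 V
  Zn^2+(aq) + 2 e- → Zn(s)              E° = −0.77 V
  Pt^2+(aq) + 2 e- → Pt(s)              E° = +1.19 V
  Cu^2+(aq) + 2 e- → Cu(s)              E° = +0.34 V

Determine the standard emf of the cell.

The Cu²⁺/Cu couple has the higher E°, so Cu ion is reduced (cathode) and Cd is oxidized (anode).
E°cell = E°(cathode) − E°(anode) = +0.34 − (−0.39) = +0.73 V.

+0.73 V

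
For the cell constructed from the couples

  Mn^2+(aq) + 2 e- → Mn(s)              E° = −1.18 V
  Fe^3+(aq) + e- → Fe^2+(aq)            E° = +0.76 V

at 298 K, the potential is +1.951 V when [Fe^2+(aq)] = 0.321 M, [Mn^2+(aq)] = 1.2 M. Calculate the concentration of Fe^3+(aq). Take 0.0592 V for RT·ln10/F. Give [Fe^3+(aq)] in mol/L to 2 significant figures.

With Fe³⁺/Fe²⁺ at the cathode and Mn²⁺/Mn at the anode, E°cell = +0.76 − (−1.18) = +1.94 V (n = 2).
From the Nernst equation, log Q = n(E° − E)/0.0592 = 2·(+1.94 − (+1.951))/0.0592 = −0.372.
Balancing electrons gives 2 Fe^3+(aq) + Mn(s) → 2 Fe^2+(aq) + Mn^2+(aq); thus Q = ([Fe^2+(aq)]^2·[Mn^2+(aq)]) / [Fe^3+(aq)]^2.
Isolating [Fe^3+(aq)] in Q = 10^{−0.372} yields log [Fe^3+(aq)] = −0.268, i.e. 0.54 M.

0.54 M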